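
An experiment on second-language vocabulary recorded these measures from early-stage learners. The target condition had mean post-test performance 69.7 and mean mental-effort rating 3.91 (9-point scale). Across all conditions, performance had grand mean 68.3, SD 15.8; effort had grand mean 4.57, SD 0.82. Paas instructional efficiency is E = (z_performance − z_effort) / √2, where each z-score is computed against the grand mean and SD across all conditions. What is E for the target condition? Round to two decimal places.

0.63

z_performance = (69.7 − 68.3) / 15.8 = 1.4000 / 15.8 = 0.0886.
z_effort = (3.91 − 4.57) / 0.82 = -0.6600 / 0.82 = -0.8049.
z_P − z_E = 0.0886 − (-0.8049) = 0.8935.
E = 0.8935 / √2 = 0.8935 / 1.41421 = 0.6318 ≈ 0.63.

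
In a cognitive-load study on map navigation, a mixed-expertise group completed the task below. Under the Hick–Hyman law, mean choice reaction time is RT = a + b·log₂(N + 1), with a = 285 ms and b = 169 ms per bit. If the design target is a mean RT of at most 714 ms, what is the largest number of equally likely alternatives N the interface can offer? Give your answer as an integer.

4

Set 285 + 169·log₂(N + 1) ≤ 714.
log₂(N + 1) ≤ (714 − 285) / 169 = 2.5385.
N + 1 ≤ 2^2.5385 = 5.8098.
N ≤ 4.8098, so the largest integer N is 4.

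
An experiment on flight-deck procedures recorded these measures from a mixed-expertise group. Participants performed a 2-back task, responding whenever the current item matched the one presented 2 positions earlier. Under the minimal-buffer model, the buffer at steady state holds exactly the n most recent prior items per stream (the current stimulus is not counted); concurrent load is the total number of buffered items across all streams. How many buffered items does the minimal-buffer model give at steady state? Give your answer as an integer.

The buffer holds the 2 most recent prior items.
Steady-state concurrent load = 2 items.

2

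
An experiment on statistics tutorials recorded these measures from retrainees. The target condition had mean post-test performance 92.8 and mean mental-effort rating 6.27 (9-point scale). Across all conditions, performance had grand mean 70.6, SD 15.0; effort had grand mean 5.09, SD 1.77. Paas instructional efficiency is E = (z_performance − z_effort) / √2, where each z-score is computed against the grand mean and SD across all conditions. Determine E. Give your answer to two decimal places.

0.58

z_performance = (92.8 − 70.6) / 15.0 = 22.2000 / 15.0 = 1.4800.
z_effort = (6.27 − 5.09) / 1.77 = 1.1800 / 1.77 = 0.6667.
z_P − z_E = 1.4800 − 0.6667 = 0.8133.
E = 0.8133 / √2 = 0.8133 / 1.41421 = 0.5751 ≈ 0.58.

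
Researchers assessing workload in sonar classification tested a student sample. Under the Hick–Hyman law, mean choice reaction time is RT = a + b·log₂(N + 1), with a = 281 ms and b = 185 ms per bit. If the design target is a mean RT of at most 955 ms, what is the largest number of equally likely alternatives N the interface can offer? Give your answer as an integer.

Set 281 + 185·log₂(N + 1) ≤ 955.
log₂(N + 1) ≤ (955 − 281) / 185 = 3.6432.
N + 1 ≤ 2^3.6432 = 12.4943.
N ≤ 11.4943, so the largest integer N is 11.

11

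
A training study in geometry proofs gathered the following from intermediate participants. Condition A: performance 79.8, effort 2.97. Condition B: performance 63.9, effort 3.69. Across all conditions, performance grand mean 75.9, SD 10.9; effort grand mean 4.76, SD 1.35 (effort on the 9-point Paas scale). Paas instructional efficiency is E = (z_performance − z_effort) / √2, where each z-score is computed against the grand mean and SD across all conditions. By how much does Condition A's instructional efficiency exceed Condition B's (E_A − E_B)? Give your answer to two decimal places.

1.41

Condition A: z_P = (79.8 − 75.9)/10.9 = 0.3578; z_E = (2.97 − 4.76)/1.35 = -1.3259; E_A = (0.3578 − (-1.3259))/√2 = 1.1906.
Condition B: z_P = (63.9 − 75.9)/10.9 = -1.1009; z_E = (3.69 − 4.76)/1.35 = -0.7926; E_B = (-1.1009 − (-0.7926))/√2 = -0.2180.
E_A − E_B = 1.1906 − (-0.2180) = 1.4086 ≈ 1.41.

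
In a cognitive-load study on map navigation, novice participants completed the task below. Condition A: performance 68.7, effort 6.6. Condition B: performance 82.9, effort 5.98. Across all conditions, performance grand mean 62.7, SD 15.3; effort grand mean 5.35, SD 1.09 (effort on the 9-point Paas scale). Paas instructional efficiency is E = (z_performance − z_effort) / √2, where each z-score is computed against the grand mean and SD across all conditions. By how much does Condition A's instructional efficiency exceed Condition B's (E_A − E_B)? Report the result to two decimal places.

Condition A: z_P = (68.7 − 62.7)/15.3 = 0.3922; z_E = (6.6 − 5.35)/1.09 = 1.1468; E_A = (0.3922 − 1.1468)/√2 = -0.5336.
Condition B: z_P = (82.9 − 62.7)/15.3 = 1.3203; z_E = (5.98 − 5.35)/1.09 = 0.5780; E_B = (1.3203 − 0.5780)/√2 = 0.5249.
E_A − E_B = -0.5336 − 0.5249 = -1.0585 ≈ -1.06.

-1.06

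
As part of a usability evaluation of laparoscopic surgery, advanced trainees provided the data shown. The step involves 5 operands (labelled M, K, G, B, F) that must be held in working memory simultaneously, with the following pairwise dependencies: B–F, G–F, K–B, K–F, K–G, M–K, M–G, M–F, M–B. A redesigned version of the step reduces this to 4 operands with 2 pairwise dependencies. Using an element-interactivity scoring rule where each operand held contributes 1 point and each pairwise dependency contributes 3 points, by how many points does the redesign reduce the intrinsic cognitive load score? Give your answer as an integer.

Original: 5 × 1 + 9 × 3 = 5 + 27 = 32.
Redesigned: 4 × 1 + 2 × 3 = 4 + 6 = 10.
Reduction = 32 − 10 = 22.

22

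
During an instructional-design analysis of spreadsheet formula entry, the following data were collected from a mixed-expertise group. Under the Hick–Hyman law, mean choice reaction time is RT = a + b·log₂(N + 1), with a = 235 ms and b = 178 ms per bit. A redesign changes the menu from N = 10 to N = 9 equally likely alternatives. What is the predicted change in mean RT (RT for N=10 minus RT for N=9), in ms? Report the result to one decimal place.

24.5

RT(10) = 235 + 178·log₂(11) = 235 + 178·3.4594 = 850.7732 ms.
RT(9) = 235 + 178·log₂(10) = 235 + 178·3.3219 = 826.2982 ms.
Difference = 850.7732 − 826.2982 = 24.4750 ≈ 24.5 ms.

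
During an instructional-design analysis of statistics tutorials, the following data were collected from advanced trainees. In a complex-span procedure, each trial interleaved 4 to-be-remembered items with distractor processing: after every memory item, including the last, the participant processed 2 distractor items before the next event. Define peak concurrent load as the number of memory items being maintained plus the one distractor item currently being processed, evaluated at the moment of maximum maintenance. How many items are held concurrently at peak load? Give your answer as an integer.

5

Maintenance is greatest during the distractor(s) after memory item 4: all 4 memory items are being held.
One distractor item is concurrently being processed.
Peak concurrent load = 4 + 1 = 5 items.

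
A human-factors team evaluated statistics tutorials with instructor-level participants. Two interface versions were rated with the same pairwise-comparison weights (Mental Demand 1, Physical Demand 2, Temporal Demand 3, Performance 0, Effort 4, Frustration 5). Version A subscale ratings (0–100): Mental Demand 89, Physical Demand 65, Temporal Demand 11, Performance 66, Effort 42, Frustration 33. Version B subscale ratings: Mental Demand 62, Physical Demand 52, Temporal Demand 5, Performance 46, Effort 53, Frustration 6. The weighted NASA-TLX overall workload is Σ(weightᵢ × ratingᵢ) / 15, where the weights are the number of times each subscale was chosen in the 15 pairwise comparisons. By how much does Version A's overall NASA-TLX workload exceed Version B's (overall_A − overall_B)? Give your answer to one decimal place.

Version A weighted sum = 1·89 + 2·65 + 3·11 + 0·66 + 4·42 + 5·33 = 89 + 130 + 33 + 0 + 168 + 165 = 585; overall_A = 585/15 = 39.0000.
Version B weighted sum = 1·62 + 2·52 + 3·5 + 0·46 + 4·53 + 5·6 = 62 + 104 + 15 + 0 + 212 + 30 = 423; overall_B = 423/15 = 28.2000.
Difference = 39.0000 − 28.2000 = 10.8000 ≈ 10.8.

10.8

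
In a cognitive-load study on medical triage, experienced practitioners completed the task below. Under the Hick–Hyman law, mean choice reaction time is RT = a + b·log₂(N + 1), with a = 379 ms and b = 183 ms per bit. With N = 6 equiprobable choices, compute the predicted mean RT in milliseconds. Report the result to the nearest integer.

log₂(6 + 1) = log₂(7) = 2.8074.
RT = 379 + 183 × 2.8074 = 379 + 513.7542 = 892.7542 ms.
≈ 893 ms.

893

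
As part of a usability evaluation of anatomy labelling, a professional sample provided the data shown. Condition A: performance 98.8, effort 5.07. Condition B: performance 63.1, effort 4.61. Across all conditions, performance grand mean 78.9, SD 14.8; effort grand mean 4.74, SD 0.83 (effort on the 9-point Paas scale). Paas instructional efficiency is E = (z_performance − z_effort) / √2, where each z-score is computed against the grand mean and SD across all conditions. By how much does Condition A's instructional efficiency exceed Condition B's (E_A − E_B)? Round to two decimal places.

1.31

Condition A: z_P = (98.8 − 78.9)/14.8 = 1.3446; z_E = (5.07 − 4.74)/0.83 = 0.3976; E_A = (1.3446 − 0.3976)/√2 = 0.6696.
Condition B: z_P = (63.1 − 78.9)/14.8 = -1.0676; z_E = (4.61 − 4.74)/0.83 = -0.1566; E_B = (-1.0676 − (-0.1566))/√2 = -0.6442.
E_A − E_B = 0.6696 − (-0.6442) = 1.3138 ≈ 1.31.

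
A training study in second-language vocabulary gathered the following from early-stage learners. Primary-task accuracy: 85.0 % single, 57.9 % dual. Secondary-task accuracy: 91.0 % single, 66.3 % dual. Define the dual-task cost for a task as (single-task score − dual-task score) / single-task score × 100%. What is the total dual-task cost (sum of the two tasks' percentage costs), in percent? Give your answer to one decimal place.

Primary cost = (85.0 − 57.9) / 85.0 × 100% = 31.8824%.
Secondary cost = (91.0 − 66.3) / 91.0 × 100% = 27.1429%.
Total = 31.8824% + 27.1429% = 59.0253% ≈ 59.0%.

59.0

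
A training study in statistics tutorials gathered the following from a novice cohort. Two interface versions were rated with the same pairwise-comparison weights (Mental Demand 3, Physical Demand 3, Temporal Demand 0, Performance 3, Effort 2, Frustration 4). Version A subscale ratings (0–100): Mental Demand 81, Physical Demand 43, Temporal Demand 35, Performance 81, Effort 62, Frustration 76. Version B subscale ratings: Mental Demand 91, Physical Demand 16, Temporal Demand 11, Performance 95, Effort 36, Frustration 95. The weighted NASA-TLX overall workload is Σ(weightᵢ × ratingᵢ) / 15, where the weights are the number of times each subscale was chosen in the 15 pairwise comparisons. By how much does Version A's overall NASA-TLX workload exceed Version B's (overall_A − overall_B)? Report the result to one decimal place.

-1.0

Version A weighted sum = 3·81 + 3·43 + 0·35 + 3·81 + 2·62 + 4·76 = 243 + 129 + 0 + 243 + 124 + 304 = 1043; overall_A = 1043/15 = 69.5333.
Version B weighted sum = 3·91 + 3·16 + 0·11 + 3·95 + 2·36 + 4·95 = 273 + 48 + 0 + 285 + 72 + 380 = 1058; overall_B = 1058/15 = 70.5333.
Difference = 69.5333 − 70.5333 = -1.0000 ≈ -1.0.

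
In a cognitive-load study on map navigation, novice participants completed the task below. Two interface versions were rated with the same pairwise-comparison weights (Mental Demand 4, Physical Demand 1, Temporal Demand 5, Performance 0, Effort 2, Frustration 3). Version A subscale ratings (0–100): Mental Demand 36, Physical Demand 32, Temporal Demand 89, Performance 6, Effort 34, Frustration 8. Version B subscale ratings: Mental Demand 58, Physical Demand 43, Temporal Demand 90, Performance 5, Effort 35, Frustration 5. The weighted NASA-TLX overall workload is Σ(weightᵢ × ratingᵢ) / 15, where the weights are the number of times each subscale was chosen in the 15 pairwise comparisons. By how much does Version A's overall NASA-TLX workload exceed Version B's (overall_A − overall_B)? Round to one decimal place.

Version A weighted sum = 4·36 + 1·32 + 5·89 + 0·6 + 2·34 + 3·8 = 144 + 32 + 445 + 0 + 68 + 24 = 713; overall_A = 713/15 = 47.5333.
Version B weighted sum = 4·58 + 1·43 + 5·90 + 0·5 + 2·35 + 3·5 = 232 + 43 + 450 + 0 + 70 + 15 = 810; overall_B = 810/15 = 54.0000.
Difference = 47.5333 − 54.0000 = -6.4667 ≈ -6.5.

-6.5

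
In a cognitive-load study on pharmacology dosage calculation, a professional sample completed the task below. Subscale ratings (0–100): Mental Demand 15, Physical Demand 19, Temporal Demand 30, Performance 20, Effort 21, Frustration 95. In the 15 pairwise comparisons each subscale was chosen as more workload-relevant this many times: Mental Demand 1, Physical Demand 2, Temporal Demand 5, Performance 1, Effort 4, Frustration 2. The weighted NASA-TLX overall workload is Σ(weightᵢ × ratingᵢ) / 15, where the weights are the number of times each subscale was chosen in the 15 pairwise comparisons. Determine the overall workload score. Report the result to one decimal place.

The tallies are the weights (they sum to 15).
Weighted sum = 1·15 + 2·19 + 5·30 + 1·20 + 4·21 + 2·95
            = 15 + 38 + 150 + 20 + 84 + 190 = 497.
Overall workload = 497 / 15 = 33.1333 ≈ 33.1.

33.1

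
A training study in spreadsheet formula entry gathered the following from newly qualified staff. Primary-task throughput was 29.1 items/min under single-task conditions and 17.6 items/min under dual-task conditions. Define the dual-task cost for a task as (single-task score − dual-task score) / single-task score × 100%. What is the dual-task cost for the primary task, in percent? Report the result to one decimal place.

Cost = (29.1 − 17.6) / 29.1 × 100%
     = 11.5000 / 29.1 × 100% = 39.5189%.
≈ 39.5%.

39.5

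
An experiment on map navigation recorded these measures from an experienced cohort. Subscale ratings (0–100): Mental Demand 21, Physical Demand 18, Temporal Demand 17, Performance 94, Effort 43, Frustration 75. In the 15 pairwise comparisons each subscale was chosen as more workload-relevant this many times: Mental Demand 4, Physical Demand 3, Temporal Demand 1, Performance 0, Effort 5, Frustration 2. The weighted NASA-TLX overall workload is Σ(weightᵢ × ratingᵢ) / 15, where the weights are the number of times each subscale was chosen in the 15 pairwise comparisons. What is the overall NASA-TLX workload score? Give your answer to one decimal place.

34.7

The tallies are the weights (they sum to 15).
Weighted sum = 4·21 + 3·18 + 1·17 + 0·94 + 5·43 + 2·75
            = 84 + 54 + 17 + 0 + 215 + 150 = 520.
Overall workload = 520 / 15 = 34.6667 ≈ 34.7.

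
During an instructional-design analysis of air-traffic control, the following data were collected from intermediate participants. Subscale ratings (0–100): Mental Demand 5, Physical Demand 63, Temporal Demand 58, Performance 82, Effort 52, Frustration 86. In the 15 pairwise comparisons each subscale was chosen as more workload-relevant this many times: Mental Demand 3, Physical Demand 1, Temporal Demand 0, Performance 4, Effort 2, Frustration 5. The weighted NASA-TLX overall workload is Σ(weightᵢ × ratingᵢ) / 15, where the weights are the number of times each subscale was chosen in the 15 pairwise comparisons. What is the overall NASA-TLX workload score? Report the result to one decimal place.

The tallies are the weights (they sum to 15).
Weighted sum = 3·5 + 1·63 + 0·58 + 4·82 + 2·52 + 5·86
            = 15 + 63 + 0 + 328 + 104 + 430 = 940.
Overall workload = 940 / 15 = 62.6667 ≈ 62.7.

62.7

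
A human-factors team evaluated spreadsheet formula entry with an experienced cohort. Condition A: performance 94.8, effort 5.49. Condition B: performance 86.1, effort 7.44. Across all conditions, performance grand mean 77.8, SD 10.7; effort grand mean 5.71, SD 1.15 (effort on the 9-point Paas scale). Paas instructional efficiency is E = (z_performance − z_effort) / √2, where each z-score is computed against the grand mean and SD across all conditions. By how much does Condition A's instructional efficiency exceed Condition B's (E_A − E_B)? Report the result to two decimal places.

1.77

Condition A: z_P = (94.8 − 77.8)/10.7 = 1.5888; z_E = (5.49 − 5.71)/1.15 = -0.1913; E_A = (1.5888 − (-0.1913))/√2 = 1.2587.
Condition B: z_P = (86.1 − 77.8)/10.7 = 0.7757; z_E = (7.44 − 5.71)/1.15 = 1.5043; E_B = (0.7757 − 1.5043)/√2 = -0.5152.
E_A − E_B = 1.2587 − (-0.5152) = 1.7739 ≈ 1.77.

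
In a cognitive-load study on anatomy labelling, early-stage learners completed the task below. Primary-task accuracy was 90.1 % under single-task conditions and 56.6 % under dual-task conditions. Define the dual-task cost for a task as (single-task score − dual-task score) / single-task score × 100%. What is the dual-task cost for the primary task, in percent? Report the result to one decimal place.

37.2

Cost = (90.1 − 56.6) / 90.1 × 100%
     = 33.5000 / 90.1 × 100% = 37.1809%.
≈ 37.2%.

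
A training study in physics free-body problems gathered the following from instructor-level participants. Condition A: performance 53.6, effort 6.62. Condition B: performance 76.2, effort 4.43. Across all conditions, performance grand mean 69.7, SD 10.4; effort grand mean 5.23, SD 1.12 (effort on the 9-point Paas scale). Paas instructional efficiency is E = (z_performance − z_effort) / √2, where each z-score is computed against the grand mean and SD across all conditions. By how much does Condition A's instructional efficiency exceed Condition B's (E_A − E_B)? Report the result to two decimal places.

Condition A: z_P = (53.6 − 69.7)/10.4 = -1.5481; z_E = (6.62 − 5.23)/1.12 = 1.2411; E_A = (-1.5481 − 1.2411)/√2 = -1.9723.
Condition B: z_P = (76.2 − 69.7)/10.4 = 0.6250; z_E = (4.43 − 5.23)/1.12 = -0.7143; E_B = (0.6250 − (-0.7143))/√2 = 0.9470.
E_A − E_B = -1.9723 − 0.9470 = -2.9193 ≈ -2.92.

-2.92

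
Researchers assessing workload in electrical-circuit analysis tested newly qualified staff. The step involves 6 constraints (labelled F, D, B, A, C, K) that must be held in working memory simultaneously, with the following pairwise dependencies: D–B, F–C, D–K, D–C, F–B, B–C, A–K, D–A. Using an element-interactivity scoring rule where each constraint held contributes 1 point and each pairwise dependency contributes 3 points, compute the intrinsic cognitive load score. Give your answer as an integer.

Count of constraints held simultaneously: 6.
Count of pairwise dependencies listed: 8.
Element contribution: 6 × 1 = 6.
Interaction contribution: 8 × 3 = 24.
Intrinsic load = 6 + 24 = 30.

30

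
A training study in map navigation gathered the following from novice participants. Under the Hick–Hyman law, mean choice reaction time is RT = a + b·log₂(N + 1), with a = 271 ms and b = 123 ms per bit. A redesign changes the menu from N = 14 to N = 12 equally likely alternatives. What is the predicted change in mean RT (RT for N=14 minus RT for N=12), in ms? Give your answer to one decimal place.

25.4

RT(14) = 271 + 123·log₂(15) = 271 + 123·3.9069 = 751.5487 ms.
RT(12) = 271 + 123·log₂(13) = 271 + 123·3.7004 = 726.1492 ms.
Difference = 751.5487 − 726.1492 = 25.3995 ≈ 25.4 ms.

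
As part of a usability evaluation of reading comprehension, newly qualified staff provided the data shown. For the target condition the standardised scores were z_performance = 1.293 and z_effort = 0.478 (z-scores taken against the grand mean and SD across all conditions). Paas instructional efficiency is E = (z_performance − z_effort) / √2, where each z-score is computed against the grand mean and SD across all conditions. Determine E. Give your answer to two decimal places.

0.58

z_P − z_E = 1.293 − 0.478 = 0.8150.
E = 0.8150 / √2 = 0.8150 / 1.41421 = 0.5763 ≈ 0.58.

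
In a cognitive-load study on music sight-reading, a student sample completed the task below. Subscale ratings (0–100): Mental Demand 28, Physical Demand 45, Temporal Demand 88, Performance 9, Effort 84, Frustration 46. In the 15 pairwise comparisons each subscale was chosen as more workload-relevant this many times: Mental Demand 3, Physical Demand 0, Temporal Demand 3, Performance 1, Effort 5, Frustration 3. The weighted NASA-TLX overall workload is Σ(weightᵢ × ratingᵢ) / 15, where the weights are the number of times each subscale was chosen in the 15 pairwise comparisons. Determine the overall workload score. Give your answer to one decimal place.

The tallies are the weights (they sum to 15).
Weighted sum = 3·28 + 0·45 + 3·88 + 1·9 + 5·84 + 3·46
            = 84 + 0 + 264 + 9 + 420 + 138 = 915.
Overall workload = 915 / 15 = 61.0000 ≈ 61.0.

61.0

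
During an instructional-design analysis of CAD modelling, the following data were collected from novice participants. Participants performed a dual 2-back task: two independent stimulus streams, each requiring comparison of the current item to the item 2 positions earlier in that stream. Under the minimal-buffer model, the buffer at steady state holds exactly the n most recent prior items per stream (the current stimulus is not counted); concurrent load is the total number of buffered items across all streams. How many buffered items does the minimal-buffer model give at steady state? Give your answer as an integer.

Each stream's buffer holds its 2 most recent prior items.
Two independent streams: 2 × 2 = 4 buffered items at steady state.

4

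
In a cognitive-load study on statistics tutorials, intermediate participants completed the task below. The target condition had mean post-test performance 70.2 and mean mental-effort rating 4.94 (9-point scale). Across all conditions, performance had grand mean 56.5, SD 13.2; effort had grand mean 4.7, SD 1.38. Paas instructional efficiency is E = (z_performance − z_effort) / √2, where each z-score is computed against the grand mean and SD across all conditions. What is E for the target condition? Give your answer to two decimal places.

0.61

z_performance = (70.2 − 56.5) / 13.2 = 13.7000 / 13.2 = 1.0379.
z_effort = (4.94 − 4.7) / 1.38 = 0.2400 / 1.38 = 0.1739.
z_P − z_E = 1.0379 − 0.1739 = 0.8640.
E = 0.8640 / √2 = 0.8640 / 1.41421 = 0.6109 ≈ 0.61.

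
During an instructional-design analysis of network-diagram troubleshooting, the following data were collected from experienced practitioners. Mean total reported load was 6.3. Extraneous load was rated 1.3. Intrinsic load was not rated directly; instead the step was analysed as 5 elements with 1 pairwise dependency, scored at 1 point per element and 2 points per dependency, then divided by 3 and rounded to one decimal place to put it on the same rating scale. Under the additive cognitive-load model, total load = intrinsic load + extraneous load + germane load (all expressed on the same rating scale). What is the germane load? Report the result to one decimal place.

2.7

Intrinsic (element-interactivity): (5 × 1 + 1 × 2) / 3 = 7 / 3 = 2.3333 → 2.3.
germane load = total − intrinsic − extraneous
             = 6.3 − 2.3 − 1.3 = 2.7.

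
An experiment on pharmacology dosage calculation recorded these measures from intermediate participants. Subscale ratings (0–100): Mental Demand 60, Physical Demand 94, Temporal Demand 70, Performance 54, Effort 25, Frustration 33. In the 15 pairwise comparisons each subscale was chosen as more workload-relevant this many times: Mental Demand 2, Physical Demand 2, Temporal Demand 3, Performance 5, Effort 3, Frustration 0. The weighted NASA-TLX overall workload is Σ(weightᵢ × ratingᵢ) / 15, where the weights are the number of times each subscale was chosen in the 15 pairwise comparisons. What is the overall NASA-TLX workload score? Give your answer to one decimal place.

57.5

The tallies are the weights (they sum to 15).
Weighted sum = 2·60 + 2·94 + 3·70 + 5·54 + 3·25 + 0·33
            = 120 + 188 + 210 + 270 + 75 + 0 = 863.
Overall workload = 863 / 15 = 57.5333 ≈ 57.5.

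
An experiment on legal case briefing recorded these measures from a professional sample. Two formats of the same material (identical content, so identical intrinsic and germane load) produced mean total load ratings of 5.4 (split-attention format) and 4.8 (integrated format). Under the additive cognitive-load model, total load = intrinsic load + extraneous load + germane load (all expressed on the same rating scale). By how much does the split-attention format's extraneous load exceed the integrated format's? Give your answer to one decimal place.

0.6

Intrinsic and germane load are equal across formats, so the difference in total load equals the difference in extraneous load.
Extraneous-load difference = 5.4 − 4.8 = 0.6.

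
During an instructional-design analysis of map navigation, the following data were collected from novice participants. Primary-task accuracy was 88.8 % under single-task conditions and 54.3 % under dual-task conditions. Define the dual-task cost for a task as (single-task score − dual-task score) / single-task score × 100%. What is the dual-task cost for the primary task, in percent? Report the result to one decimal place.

38.9

Cost = (88.8 − 54.3) / 88.8 × 100%
     = 34.5000 / 88.8 × 100% = 38.8514%.
≈ 38.9%.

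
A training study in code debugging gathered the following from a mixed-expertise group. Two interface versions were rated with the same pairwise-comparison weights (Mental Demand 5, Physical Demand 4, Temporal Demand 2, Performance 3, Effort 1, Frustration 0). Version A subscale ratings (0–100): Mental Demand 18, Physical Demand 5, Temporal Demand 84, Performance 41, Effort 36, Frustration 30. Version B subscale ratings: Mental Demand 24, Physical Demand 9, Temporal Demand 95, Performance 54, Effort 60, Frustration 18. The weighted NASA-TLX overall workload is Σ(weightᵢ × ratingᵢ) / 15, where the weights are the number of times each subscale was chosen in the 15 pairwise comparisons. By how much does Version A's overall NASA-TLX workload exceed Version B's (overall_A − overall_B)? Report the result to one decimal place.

Version A weighted sum = 5·18 + 4·5 + 2·84 + 3·41 + 1·36 + 0·30 = 90 + 20 + 168 + 123 + 36 + 0 = 437; overall_A = 437/15 = 29.1333.
Version B weighted sum = 5·24 + 4·9 + 2·95 + 3·54 + 1·60 + 0·18 = 120 + 36 + 190 + 162 + 60 + 0 = 568; overall_B = 568/15 = 37.8667.
Difference = 29.1333 − 37.8667 = -8.7334 ≈ -8.7.

-8.7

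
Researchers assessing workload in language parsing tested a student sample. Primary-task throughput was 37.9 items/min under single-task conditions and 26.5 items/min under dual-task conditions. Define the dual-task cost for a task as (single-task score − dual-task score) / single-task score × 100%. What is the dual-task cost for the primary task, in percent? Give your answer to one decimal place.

30.1

Cost = (37.9 − 26.5) / 37.9 × 100%
     = 11.4000 / 37.9 × 100% = 30.0792%.
≈ 30.1%.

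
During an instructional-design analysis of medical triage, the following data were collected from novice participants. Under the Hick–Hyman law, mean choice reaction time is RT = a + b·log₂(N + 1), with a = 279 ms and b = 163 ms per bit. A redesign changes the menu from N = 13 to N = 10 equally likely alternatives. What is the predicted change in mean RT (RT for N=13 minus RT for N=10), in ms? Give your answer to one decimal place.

56.7

RT(13) = 279 + 163·log₂(14) = 279 + 163·3.8074 = 899.6062 ms.
RT(10) = 279 + 163·log₂(11) = 279 + 163·3.4594 = 842.8822 ms.
Difference = 899.6062 − 842.8822 = 56.7240 ≈ 56.7 ms.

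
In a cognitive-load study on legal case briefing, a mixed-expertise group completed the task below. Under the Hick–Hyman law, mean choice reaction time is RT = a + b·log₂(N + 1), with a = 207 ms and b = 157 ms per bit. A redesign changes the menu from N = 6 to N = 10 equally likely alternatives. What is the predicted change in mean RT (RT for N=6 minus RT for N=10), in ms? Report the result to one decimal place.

RT(6) = 207 + 157·log₂(7) = 207 + 157·2.8074 = 647.7618 ms.
RT(10) = 207 + 157·log₂(11) = 207 + 157·3.4594 = 750.1258 ms.
Difference = 647.7618 − 750.1258 = -102.3640 ≈ -102.4 ms.

-102.4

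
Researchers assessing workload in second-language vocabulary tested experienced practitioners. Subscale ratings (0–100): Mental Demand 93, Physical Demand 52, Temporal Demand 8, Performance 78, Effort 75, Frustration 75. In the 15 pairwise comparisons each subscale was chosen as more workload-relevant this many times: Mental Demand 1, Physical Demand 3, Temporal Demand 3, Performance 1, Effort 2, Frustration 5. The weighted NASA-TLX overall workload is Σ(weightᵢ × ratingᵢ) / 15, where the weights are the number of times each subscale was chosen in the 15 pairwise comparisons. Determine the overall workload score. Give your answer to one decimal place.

The tallies are the weights (they sum to 15).
Weighted sum = 1·93 + 3·52 + 3·8 + 1·78 + 2·75 + 5·75
            = 93 + 156 + 24 + 78 + 150 + 375 = 876.
Overall workload = 876 / 15 = 58.4000 ≈ 58.4.

58.4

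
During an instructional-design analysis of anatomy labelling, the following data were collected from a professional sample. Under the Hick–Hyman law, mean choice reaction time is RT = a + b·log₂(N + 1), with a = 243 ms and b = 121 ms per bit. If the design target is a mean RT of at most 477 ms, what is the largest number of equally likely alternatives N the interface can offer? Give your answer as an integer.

2

Set 243 + 121·log₂(N + 1) ≤ 477.
log₂(N + 1) ≤ (477 − 243) / 121 = 1.9339.
N + 1 ≤ 2^1.9339 = 3.8209.
N ≤ 2.8209, so the largest integer N is 2.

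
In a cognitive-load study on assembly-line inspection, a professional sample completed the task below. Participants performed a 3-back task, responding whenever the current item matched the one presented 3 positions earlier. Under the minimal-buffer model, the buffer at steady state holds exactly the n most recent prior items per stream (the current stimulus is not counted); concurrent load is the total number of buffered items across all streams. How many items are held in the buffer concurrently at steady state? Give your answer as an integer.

The buffer holds the 3 most recent prior items.
Steady-state concurrent load = 3 items.

3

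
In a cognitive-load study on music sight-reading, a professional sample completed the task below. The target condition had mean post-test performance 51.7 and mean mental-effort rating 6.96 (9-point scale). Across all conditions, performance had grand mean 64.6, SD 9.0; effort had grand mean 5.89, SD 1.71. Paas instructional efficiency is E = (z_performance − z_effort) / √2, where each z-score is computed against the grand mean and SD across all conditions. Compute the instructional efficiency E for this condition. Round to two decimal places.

z_performance = (51.7 − 64.6) / 9.0 = -12.9000 / 9.0 = -1.4333.
z_effort = (6.96 − 5.89) / 1.71 = 1.0700 / 1.71 = 0.6257.
z_P − z_E = -1.4333 − 0.6257 = -2.0590.
E = -2.0590 / √2 = -2.0590 / 1.41421 = -1.4559 ≈ -1.46.

-1.46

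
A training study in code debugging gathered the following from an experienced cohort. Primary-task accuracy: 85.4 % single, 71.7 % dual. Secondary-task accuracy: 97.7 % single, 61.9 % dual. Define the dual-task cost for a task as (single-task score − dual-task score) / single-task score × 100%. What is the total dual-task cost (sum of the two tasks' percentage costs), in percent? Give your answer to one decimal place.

Primary cost = (85.4 − 71.7) / 85.4 × 100% = 16.0422%.
Secondary cost = (97.7 − 61.9) / 97.7 × 100% = 36.6428%.
Total = 16.0422% + 36.6428% = 52.6850% ≈ 52.7%.

52.7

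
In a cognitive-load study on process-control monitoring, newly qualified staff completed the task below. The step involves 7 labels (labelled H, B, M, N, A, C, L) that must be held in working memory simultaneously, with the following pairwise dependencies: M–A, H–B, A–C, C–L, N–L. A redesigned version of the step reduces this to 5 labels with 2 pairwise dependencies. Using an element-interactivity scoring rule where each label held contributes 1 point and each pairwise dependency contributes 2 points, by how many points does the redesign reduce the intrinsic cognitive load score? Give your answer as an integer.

Original: 7 × 1 + 5 × 2 = 7 + 10 = 17.
Redesigned: 5 × 1 + 2 × 2 = 5 + 4 = 9.
Reduction = 17 − 9 = 8.

8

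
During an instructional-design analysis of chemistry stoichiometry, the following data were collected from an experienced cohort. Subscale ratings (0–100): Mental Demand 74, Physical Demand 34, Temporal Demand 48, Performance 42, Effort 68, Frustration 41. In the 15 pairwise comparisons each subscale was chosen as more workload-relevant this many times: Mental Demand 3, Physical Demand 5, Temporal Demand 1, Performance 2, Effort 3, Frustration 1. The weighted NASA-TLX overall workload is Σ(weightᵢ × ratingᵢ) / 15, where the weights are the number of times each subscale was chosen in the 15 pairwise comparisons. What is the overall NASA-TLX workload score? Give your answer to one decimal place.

The tallies are the weights (they sum to 15).
Weighted sum = 3·74 + 5·34 + 1·48 + 2·42 + 3·68 + 1·41
            = 222 + 170 + 48 + 84 + 204 + 41 = 769.
Overall workload = 769 / 15 = 51.2667 ≈ 51.3.

51.3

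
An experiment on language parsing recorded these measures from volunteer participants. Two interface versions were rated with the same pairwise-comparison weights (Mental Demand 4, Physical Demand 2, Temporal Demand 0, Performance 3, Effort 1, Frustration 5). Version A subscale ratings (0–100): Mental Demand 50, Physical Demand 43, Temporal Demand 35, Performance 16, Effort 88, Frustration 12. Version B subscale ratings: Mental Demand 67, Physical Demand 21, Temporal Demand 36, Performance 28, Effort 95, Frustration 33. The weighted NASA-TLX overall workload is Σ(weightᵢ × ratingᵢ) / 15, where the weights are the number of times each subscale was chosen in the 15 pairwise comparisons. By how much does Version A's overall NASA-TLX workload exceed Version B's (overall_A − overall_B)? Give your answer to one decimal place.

-11.5

Version A weighted sum = 4·50 + 2·43 + 0·35 + 3·16 + 1·88 + 5·12 = 200 + 86 + 0 + 48 + 88 + 60 = 482; overall_A = 482/15 = 32.1333.
Version B weighted sum = 4·67 + 2·21 + 0·36 + 3·28 + 1·95 + 5·33 = 268 + 42 + 0 + 84 + 95 + 165 = 654; overall_B = 654/15 = 43.6000.
Difference = 32.1333 − 43.6000 = -11.4667 ≈ -11.5.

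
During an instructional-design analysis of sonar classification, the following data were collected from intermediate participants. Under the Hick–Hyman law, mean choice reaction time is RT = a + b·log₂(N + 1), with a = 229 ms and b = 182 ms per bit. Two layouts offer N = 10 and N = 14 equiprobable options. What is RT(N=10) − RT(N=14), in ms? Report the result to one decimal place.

-81.4

RT(10) = 229 + 182·log₂(11) = 229 + 182·3.4594 = 858.6108 ms.
RT(14) = 229 + 182·log₂(15) = 229 + 182·3.9069 = 940.0558 ms.
Difference = 858.6108 − 940.0558 = -81.4450 ≈ -81.4 ms.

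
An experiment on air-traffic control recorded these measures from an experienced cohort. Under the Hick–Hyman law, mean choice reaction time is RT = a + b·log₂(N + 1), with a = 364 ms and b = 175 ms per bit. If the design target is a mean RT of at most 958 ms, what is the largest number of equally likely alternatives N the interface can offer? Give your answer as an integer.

Set 364 + 175·log₂(N + 1) ≤ 958.
log₂(N + 1) ≤ (958 − 364) / 175 = 3.3943.
N + 1 ≤ 2^3.3943 = 10.5144.
N ≤ 9.5144, so the largest integer N is 9.

9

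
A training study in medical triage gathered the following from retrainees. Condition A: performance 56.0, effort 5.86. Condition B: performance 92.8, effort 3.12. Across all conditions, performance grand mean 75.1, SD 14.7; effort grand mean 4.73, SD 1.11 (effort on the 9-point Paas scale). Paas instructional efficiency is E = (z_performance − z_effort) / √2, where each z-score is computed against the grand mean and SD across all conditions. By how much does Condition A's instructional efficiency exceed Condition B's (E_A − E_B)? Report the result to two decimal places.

-3.52

Condition A: z_P = (56.0 − 75.1)/14.7 = -1.2993; z_E = (5.86 − 4.73)/1.11 = 1.0180; E_A = (-1.2993 − 1.0180)/√2 = -1.6386.
Condition B: z_P = (92.8 − 75.1)/14.7 = 1.2041; z_E = (3.12 − 4.73)/1.11 = -1.4505; E_B = (1.2041 − (-1.4505))/√2 = 1.8771.
E_A − E_B = -1.6386 − 1.8771 = -3.5157 ≈ -3.52.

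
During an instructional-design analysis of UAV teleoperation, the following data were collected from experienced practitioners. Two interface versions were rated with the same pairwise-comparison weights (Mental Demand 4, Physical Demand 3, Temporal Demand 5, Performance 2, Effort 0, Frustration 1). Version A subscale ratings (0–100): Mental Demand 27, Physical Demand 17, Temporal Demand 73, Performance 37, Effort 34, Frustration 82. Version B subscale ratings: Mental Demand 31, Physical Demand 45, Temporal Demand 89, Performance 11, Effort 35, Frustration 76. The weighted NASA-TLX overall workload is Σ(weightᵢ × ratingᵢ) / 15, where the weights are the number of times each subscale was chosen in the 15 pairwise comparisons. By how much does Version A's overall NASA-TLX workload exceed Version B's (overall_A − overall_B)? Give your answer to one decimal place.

Version A weighted sum = 4·27 + 3·17 + 5·73 + 2·37 + 0·34 + 1·82 = 108 + 51 + 365 + 74 + 0 + 82 = 680; overall_A = 680/15 = 45.3333.
Version B weighted sum = 4·31 + 3·45 + 5·89 + 2·11 + 0·35 + 1·76 = 124 + 135 + 445 + 22 + 0 + 76 = 802; overall_B = 802/15 = 53.4667.
Difference = 45.3333 − 53.4667 = -8.1334 ≈ -8.1.

-8.1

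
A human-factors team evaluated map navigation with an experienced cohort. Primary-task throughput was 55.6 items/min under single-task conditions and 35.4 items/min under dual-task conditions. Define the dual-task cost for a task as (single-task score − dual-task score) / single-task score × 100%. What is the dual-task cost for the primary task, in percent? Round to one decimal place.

Cost = (55.6 − 35.4) / 55.6 × 100%
     = 20.2000 / 55.6 × 100% = 36.3309%.
≈ 36.3%.

36.3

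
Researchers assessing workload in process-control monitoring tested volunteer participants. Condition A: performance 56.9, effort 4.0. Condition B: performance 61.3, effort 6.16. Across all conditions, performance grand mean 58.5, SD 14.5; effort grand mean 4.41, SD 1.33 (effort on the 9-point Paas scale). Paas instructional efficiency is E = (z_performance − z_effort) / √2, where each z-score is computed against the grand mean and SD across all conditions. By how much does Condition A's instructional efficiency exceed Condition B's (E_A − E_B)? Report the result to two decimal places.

0.93

Condition A: z_P = (56.9 − 58.5)/14.5 = -0.1103; z_E = (4.0 − 4.41)/1.33 = -0.3083; E_A = (-0.1103 − (-0.3083))/√2 = 0.1400.
Condition B: z_P = (61.3 − 58.5)/14.5 = 0.1931; z_E = (6.16 − 4.41)/1.33 = 1.3158; E_B = (0.1931 − 1.3158)/√2 = -0.7939.
E_A − E_B = 0.1400 − (-0.7939) = 0.9339 ≈ 0.93.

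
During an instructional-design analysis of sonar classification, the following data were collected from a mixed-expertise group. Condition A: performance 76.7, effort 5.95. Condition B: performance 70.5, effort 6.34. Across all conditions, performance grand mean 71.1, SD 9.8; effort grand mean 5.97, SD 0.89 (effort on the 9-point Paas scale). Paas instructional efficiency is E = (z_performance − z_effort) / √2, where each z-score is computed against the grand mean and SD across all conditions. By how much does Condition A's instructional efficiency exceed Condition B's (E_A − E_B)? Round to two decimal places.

Condition A: z_P = (76.7 − 71.1)/9.8 = 0.5714; z_E = (5.95 − 5.97)/0.89 = -0.0225; E_A = (0.5714 − (-0.0225))/√2 = 0.4200.
Condition B: z_P = (70.5 − 71.1)/9.8 = -0.0612; z_E = (6.34 − 5.97)/0.89 = 0.4157; E_B = (-0.0612 − 0.4157)/√2 = -0.3372.
E_A − E_B = 0.4200 − (-0.3372) = 0.7572 ≈ 0.76.

0.76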